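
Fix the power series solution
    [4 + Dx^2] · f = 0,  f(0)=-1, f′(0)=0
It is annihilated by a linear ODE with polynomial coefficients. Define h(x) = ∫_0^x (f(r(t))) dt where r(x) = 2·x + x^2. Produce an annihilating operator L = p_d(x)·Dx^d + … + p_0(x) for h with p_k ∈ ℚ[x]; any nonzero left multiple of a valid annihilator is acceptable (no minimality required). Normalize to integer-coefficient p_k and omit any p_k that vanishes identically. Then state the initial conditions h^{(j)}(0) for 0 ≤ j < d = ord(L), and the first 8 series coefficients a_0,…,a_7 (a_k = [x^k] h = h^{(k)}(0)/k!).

L = (16 + 48·x + 48·x^2 + 16·x^3)·Dx - Dx^2 + (1 + x)·Dx^3  (order 3).
h: a_k = 0, -1, 0, 8/3, 2, -26/15, -32/9, -464/315, …
ICs: h(0) = 0, h′(0) = -1, h′′(0) = 0.

f: a_k = -1, 0, 2, 0, -2/3, 0, 4/45, 0, …
Substitute x→r, Dx→(1/r')Dx; clear ⇒ L₀.
h=∫₀ˣh₀: take L = L₀·Dx.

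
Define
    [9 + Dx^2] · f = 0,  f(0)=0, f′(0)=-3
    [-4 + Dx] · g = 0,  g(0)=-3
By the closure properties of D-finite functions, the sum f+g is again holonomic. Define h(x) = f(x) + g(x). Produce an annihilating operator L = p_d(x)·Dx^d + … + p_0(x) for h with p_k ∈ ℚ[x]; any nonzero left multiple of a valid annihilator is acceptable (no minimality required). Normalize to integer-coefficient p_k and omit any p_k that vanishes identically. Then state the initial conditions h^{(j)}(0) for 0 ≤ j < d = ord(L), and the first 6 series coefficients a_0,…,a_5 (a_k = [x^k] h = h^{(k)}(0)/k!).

f: a_k = 0, -3, 0, 9/2, 0, -81/40, …
g: a_k = -3, -12, -24, -32, -32, -128/5, …
L₀ := lclm(L_f,L_g); ord L₀ ≤ 2+1.
L = -36 + 9·Dx - 4·Dx^2 + Dx^3  (order 3).
h: a_k = -3, -15, -24, -55/2, -32, -221/8, …
ICs: h(0) = -3, h′(0) = -15, h′′(0) = -48.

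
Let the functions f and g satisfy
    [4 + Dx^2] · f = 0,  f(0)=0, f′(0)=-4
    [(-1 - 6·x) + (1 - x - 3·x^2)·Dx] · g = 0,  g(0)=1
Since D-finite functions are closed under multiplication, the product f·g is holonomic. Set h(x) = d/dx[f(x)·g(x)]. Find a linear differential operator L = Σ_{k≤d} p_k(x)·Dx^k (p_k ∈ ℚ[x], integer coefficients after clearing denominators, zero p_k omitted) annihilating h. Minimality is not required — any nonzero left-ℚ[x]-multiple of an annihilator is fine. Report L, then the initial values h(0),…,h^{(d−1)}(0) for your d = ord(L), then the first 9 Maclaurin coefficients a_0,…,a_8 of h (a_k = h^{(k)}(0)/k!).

L = (10 - 16·x - 40·x^2 + 48·x^3 + 72·x^4) + (5 + 34·x + 36·x^2 + 72·x^3)·Dx + (-1 - x - x^2 + 12·x^3 + 18·x^4)·Dx^2  (order 2).
h: a_k = -4, -8, -40, -304/3, -988/3, -4256/5, -106916/45, -385568/63, -1011112/63, …
ICs: h(0) = -4, h′(0) = -8.

f: a_k = 0, -4, 0, 8/3, 0, -8/15, 0, 16/315, 0, …
g: a_k = 1, 1, 4, 7, 19, 40, 97, 217, 508, …
Product ⇒ symmetric product L₀, ord ≤ 2.
h=h₀': d/dx-closure on L₀ ⇒ L.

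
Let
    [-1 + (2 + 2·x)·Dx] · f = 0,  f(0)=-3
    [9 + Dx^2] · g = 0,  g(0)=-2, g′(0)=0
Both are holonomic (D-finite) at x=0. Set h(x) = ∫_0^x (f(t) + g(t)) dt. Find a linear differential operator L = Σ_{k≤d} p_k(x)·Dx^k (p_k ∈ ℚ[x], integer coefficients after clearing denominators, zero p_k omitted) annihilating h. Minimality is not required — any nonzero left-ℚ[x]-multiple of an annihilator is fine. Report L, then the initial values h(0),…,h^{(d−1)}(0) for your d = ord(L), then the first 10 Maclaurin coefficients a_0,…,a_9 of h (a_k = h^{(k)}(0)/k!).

L = (-351 - 648·x - 324·x^2)·Dx + (630 + 1926·x + 1944·x^2 + 648·x^3)·Dx^2 + (-39 - 72·x - 36·x^2)·Dx^3 + (70 + 214·x + 216·x^2 + 72·x^3)·Dx^4  (order 4).
h: a_k = 0, -5, -3/4, 25/8, -3/64, -849/640, -7/512, 10683/35840, -99/16384, -36467/1146880, …
ICs: h(0) = 0, h′(0) = -5, h′′(0) = -3/2, h′′′(0) = 75/4.

f: a_k = -3, -3/2, 3/8, -3/16, 15/128, -21/256, 63/1024, -99/2048, 1287/32768, -2145/65536, …
g: a_k = -2, 0, 9, 0, -27/4, 0, 81/40, 0, -729/2240, 0, …
L₀ := lclm(L_f,L_g); ord L₀ ≤ 1+2.
∫: right-multiply L₀ by Dx.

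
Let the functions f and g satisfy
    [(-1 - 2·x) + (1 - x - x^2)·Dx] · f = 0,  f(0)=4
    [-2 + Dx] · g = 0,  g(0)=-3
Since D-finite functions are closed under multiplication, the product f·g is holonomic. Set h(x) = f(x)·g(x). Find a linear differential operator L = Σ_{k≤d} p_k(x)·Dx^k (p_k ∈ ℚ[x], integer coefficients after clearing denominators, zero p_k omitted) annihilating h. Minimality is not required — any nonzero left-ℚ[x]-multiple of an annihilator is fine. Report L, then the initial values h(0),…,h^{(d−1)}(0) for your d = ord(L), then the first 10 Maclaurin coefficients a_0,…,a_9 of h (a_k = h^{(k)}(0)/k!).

f: a_k = 4, 4, 8, 12, 20, 32, 52, 84, 136, 220, …
g: a_k = -3, -6, -6, -4, -2, -4/5, -4/15, -8/105, -2/105, -4/945, …
Product ⇒ symmetric product L₀, ord ≤ 1.
L = (3 - 2·x^2) + (-1 + x + x^2)·Dx  (order 1).
h: a_k = -12, -36, -72, -124, -204, -1656/5, -8044/15, -30372/35, -49144/35, -2146948/945, …
ICs: h(0) = -12.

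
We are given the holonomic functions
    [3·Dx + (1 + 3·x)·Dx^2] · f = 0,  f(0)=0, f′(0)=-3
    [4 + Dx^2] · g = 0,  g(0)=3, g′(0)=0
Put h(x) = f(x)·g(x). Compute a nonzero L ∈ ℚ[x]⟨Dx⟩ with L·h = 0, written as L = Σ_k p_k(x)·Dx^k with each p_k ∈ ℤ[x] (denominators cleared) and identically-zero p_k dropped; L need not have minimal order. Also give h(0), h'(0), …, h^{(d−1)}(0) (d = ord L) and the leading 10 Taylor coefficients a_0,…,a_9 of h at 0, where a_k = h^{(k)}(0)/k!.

f: a_k = 0, -3, 9/2, -9, 81/4, -243/5, 243/2, -2187/7, 6561/8, -2187, …
g: a_k = 3, 0, -6, 0, 2, 0, -4/15, 0, 2/105, 0, …
Sym-product of L_f,L_g gives L₀ (≤ ord 4).
L = (-1112 - 1248·x + 7344·x^2 + 27648·x^3 + 20736·x^4) + (-48 + 2160·x + 10368·x^2 + 10368·x^3)·Dx + (-250 + 240·x + 4968·x^2 + 13824·x^3 + 10368·x^4)·Dx^2 + (-12 + 540·x + 2592·x^2 + 2592·x^3)·Dx^3 + (7 + 138·x + 783·x^2 + 1728·x^3 + 1296·x^4)·Dx^4  (order 4).
h: a_k = 0, -9, 27/2, -9, 135/4, -489/5, 252, -23201/35, 70827/40, -33469/7, …
ICs: h(0) = 0, h′(0) = -9, h′′(0) = 27, h′′′(0) = -54.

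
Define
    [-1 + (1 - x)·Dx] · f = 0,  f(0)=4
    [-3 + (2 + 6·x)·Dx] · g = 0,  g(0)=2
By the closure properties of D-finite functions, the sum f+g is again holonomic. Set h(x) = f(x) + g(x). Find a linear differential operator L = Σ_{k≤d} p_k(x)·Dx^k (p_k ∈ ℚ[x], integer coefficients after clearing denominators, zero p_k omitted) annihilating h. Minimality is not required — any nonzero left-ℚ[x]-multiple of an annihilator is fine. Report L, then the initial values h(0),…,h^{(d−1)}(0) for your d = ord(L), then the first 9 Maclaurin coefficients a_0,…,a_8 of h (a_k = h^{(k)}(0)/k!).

L = (-21 - 27·x) + (17 + 30·x + 81·x^2)·Dx + (2 - 14·x - 42·x^2 + 54·x^3)·Dx^2  (order 2).
h: a_k = 6, 7, 7/4, 59/8, -149/64, 2213/128, -13261/512, 76267/1024, -2749133/16384, …
ICs: h(0) = 6, h′(0) = 7.

f: a_k = 4, 4, 4, 4, 4, 4, 4, 4, 4, …
g: a_k = 2, 3, -9/4, 27/8, -405/64, 1701/128, -15309/512, 72171/1024, -2814669/16384, …
L₀ := lclm(L_f,L_g); ord L₀ ≤ 1+1.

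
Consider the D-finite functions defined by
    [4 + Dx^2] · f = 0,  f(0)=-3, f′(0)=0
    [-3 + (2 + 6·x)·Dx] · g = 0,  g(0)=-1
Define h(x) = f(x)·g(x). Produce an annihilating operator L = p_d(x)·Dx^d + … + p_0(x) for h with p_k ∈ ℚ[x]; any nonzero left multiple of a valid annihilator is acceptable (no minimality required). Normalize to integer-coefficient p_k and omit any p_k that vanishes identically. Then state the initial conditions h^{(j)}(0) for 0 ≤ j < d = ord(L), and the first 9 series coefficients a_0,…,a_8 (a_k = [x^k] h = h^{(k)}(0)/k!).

f: a_k = -3, 0, 6, 0, -2, 0, 4/15, 0, -2/105, …
g: a_k = -1, -3/2, 9/8, -27/16, 405/128, -1701/256, 15309/1024, -72171/2048, 2814669/32768, …
Sym-product of L_f,L_g gives L₀ (≤ ord 2).
L = (43 + 96·x + 144·x^2) + (-12 - 36·x)·Dx + (4 + 24·x + 36·x^2)·Dx^2  (order 2).
h: a_k = 3, 9/2, -75/8, -63/16, -95/128, 3279/256, -435961/15360, 704789/10240, -598666367/3440640, …
ICs: h(0) = 3, h′(0) = 9/2.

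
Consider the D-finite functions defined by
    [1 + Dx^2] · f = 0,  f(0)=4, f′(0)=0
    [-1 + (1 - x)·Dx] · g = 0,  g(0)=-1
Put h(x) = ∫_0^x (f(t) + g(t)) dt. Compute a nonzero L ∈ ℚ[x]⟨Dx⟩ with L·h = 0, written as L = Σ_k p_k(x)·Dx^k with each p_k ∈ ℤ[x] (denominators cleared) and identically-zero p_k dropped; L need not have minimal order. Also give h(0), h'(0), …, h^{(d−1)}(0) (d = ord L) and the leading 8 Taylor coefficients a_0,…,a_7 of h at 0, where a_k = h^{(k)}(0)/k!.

f: a_k = 4, 0, -2, 0, 1/6, 0, -1/180, 0, …
g: a_k = -1, -1, -1, -1, -1, -1, -1, -1, …
Sum ⇒ L₀ = lclm(L_f,L_g) in ℚ(x)⟨Dx⟩.
∫: right-multiply L₀ by Dx.
L = (-7 + 2·x - x^2)·Dx + (3 - 5·x + 3·x^2 - x^3)·Dx^2 + (-7 + 2·x - x^2)·Dx^3 + (3 - 5·x + 3·x^2 - x^3)·Dx^4  (order 4).
h: a_k = 0, 3, -1/2, -1, -1/4, -1/6, -1/6, -181/1260, …
ICs: h(0) = 0, h′(0) = 3, h′′(0) = -1, h′′′(0) = -6.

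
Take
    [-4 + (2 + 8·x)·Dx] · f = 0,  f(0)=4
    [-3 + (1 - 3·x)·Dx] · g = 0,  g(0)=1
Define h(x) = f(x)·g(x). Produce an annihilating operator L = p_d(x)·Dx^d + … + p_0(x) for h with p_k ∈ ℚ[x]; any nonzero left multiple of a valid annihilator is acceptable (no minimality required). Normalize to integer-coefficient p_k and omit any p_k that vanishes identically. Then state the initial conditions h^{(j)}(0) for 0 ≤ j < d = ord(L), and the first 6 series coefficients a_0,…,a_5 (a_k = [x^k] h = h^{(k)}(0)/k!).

f: a_k = 4, 8, -8, 16, -40, 112, …
g: a_k = 1, 3, 9, 27, 81, 243, …
L₀ := L_f ⊗_s L_g (sym. prod.), ord ≤ 1.
L = (5 + 6·x) + (-1 - x + 12·x^2)·Dx  (order 1).
h: a_k = 4, 20, 52, 172, 476, 1540, …
ICs: h(0) = 4.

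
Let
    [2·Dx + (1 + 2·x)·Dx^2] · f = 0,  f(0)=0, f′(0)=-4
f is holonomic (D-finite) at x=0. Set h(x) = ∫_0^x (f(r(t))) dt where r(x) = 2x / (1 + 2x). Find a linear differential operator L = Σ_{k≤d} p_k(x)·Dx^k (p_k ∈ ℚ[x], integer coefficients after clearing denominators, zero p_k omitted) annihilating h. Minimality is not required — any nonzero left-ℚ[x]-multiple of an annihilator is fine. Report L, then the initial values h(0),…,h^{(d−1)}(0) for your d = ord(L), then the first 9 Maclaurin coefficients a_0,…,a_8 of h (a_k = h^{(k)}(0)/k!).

L = (8 + 24·x)·Dx^2 + (1 + 8·x + 12·x^2)·Dx^3  (order 3).
h: a_k = 0, 0, -4, 32/3, -104/3, 128, -7744/15, 6656/3, -69952/7, …
ICs: h(0) = 0, h′(0) = 0, h′′(0) = -8.

f: a_k = 0, -4, 4, -16/3, 8, -64/5, 64/3, -256/7, 64, …
L₀ from L_f via x↦r, Dx↦r'^{-1}Dx.
Integrate: L := L₀·Dx.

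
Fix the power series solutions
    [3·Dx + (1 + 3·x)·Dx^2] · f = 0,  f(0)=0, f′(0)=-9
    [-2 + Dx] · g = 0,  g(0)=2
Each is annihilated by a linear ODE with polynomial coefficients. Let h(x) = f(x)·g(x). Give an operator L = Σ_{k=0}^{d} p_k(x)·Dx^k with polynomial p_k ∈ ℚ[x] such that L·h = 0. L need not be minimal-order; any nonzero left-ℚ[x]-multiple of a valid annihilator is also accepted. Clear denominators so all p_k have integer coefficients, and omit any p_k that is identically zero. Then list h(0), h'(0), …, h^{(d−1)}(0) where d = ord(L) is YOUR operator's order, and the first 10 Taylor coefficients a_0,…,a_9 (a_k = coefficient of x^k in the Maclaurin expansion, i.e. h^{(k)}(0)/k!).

L = (-2 + 12·x) + (-1 - 12·x)·Dx + (1 + 3·x)·Dx^2  (order 2).
h: a_k = 0, -18, -9, -36, 87/2, -663/5, 330, -30386/35, 46187/20, -435671/70, …
ICs: h(0) = 0, h′(0) = -18.

f: a_k = 0, -9, 27/2, -27, 243/4, -729/5, 729/2, -6561/7, 19683/8, -6561, …
g: a_k = 2, 4, 4, 8/3, 4/3, 8/15, 8/45, 16/315, 4/315, 8/2835, …
f·g: L₀ = L_f ⊗_s L_g, ord ≤ 2·1.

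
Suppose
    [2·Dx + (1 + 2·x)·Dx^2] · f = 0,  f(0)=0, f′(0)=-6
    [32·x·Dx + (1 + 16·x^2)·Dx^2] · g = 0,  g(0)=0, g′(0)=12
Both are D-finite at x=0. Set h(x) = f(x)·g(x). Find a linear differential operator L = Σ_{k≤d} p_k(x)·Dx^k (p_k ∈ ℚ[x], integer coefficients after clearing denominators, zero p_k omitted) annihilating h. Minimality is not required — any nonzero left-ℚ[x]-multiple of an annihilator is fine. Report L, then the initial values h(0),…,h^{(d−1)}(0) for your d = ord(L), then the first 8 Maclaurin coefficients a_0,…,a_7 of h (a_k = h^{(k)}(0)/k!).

L = (2304 + 8960·x + 114688·x^2 + 552960·x^3 + 983040·x^4 + 851968·x^5 + 1048576·x^7)·Dx + (1032 + 14720·x + 111872·x^2 + 616448·x^3 + 1884160·x^4 + 3047424·x^5 + 2293760·x^6 + 1572864·x^7 + 3670016·x^8)·Dx^2 + (72 + 2512·x + 19968·x^2 + 99072·x^3 + 393216·x^4 + 1019904·x^5 + 1572864·x^6 + 1376256·x^7 + 1572864·x^8 + 2097152·x^9)·Dx^3 + (17 + 132·x + 964·x^2 + 4864·x^3 + 18432·x^4 + 55296·x^5 + 129024·x^6 + 196608·x^7 + 196608·x^8 + 262144·x^9 + 262144·x^10)·Dx^4  (order 4).
h: a_k = 0, 0, -72, 72, 288, -240, -17024/5, 16512/5, …
ICs: h(0) = 0, h′(0) = 0, h′′(0) = -144, h′′′(0) = 432.

f: a_k = 0, -6, 6, -8, 12, -96/5, 32, -384/7, …
g: a_k = 0, 12, 0, -64, 0, 3072/5, 0, -49152/7, …
h₀=f·g: eliminate ⇒ L₀, order ≤ 2·2.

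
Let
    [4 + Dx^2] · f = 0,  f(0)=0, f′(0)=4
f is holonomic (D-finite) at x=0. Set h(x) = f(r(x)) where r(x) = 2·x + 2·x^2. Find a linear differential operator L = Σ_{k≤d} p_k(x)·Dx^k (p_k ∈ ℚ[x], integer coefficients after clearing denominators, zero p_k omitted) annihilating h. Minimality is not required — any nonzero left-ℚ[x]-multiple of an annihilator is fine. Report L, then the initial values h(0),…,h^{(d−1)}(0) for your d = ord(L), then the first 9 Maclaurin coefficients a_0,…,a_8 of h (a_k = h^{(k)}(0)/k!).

f: a_k = 0, 4, 0, -8/3, 0, 8/15, 0, -16/315, 0, …
h₀=f(r): pull back L_f along r ⇒ L₀.
L = (16 + 96·x + 192·x^2 + 128·x^3) - 2·Dx + (1 + 2·x)·Dx^2  (order 2).
h: a_k = 0, 8, 8, -64/3, -64, -704/15, 64, 51712/315, 5632/45, …
ICs: h(0) = 0, h′(0) = 8.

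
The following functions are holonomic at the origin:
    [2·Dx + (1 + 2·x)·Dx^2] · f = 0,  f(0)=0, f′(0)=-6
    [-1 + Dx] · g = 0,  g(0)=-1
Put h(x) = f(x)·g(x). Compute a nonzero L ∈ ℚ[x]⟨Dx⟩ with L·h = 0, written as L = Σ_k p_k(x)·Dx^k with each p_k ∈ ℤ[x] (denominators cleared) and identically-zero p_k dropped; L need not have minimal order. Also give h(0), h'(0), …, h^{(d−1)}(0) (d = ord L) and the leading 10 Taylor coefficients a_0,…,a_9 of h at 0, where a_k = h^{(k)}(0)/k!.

f: a_k = 0, -6, 6, -8, 12, -96/5, 32, -384/7, 96, -512/3, …
g: a_k = -1, -1, -1/2, -1/6, -1/24, -1/120, -1/720, -1/5040, -1/40320, -1/362880, …
f·g: L₀ = L_f ⊗_s L_g, ord ≤ 2·1.
L = (-1 + 2·x) - 4·x·Dx + (1 + 2·x)·Dx^2  (order 2).
h: a_k = 0, 6, 0, 5, -6, 209/20, -53/3, 25829/840, -3263/60, 393007/4032, …
ICs: h(0) = 0, h′(0) = 6.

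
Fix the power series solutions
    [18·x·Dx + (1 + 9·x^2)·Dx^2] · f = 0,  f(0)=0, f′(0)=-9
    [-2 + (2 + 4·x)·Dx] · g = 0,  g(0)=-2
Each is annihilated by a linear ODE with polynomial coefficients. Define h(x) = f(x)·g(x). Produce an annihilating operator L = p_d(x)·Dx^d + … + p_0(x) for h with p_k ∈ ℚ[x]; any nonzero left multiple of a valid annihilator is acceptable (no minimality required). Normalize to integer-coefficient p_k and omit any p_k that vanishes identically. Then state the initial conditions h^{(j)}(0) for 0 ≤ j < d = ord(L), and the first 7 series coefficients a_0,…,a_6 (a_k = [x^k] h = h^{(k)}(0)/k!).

L = (3 - 18·x - 9·x^2) + (-2 + 14·x + 54·x^2 + 36·x^3)·Dx + (1 + 4·x + 13·x^2 + 36·x^3 + 36·x^4)·Dx^2  (order 2).
h: a_k = 0, 18, 18, -63, -45, 6147/20, 5607/20, …
ICs: h(0) = 0, h′(0) = 18.

f: a_k = 0, -9, 0, 27, 0, -729/5, 0, …
g: a_k = -2, -2, 1, -1, 5/4, -7/4, 21/8, …
Product ⇒ symmetric product L₀, ord ≤ 2.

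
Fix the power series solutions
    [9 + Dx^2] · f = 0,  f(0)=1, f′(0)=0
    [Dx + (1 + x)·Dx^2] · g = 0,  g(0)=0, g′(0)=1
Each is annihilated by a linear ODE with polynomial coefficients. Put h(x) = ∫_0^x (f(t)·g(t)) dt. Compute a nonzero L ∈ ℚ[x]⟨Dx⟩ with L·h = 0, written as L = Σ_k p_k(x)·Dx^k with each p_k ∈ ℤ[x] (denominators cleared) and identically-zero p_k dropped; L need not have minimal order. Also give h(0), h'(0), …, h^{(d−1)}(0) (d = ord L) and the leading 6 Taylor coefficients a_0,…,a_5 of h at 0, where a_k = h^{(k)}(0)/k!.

f: a_k = 1, 0, -9/2, 0, 27/8, 0, …
g: a_k = 0, 1, -1/2, 1/3, -1/4, 1/5, …
f·g: L₀ = L_f ⊗_s L_g, ord ≤ 2·2.
h=∫₀ˣh₀: take L = L₀·Dx.
L = (2493 + 10854·x + 17091·x^2 + 11664·x^3 + 2916·x^4)·Dx + (612 + 1908·x + 1944·x^2 + 648·x^3)·Dx^2 + (592 + 2484·x + 3834·x^2 + 2592·x^3 + 648·x^4)·Dx^3 + (68 + 212·x + 216·x^2 + 72·x^3)·Dx^4 + (35 + 142·x + 215·x^2 + 144·x^3 + 36·x^4)·Dx^5  (order 5).
h: a_k = 0, 0, 1/2, -1/6, -25/24, 2/5, …
ICs: h(0) = 0, h′(0) = 0, h′′(0) = 1, h′′′(0) = -1, h′′′′(0) = -25.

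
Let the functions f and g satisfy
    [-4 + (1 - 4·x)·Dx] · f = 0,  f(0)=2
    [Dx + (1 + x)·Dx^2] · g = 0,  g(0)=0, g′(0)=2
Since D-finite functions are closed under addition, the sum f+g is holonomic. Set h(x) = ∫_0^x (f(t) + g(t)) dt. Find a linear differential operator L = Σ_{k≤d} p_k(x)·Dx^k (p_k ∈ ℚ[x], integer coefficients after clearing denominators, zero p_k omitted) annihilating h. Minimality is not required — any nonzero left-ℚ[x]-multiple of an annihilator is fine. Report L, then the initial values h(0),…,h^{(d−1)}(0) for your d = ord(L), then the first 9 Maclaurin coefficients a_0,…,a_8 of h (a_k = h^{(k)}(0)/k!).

f: a_k = 2, 8, 32, 128, 512, 2048, 8192, 32768, 131072, …
g: a_k = 0, 2, -1, 2/3, -1/2, 2/5, -1/3, 2/7, -1/4, …
Weyl lclm of L_f,L_g ⇒ L₀ (ord ≤ 3).
h=∫₀ˣh₀: take L = L₀·Dx.
L = (112 + 32·x)·Dx^2 + (94 + 208·x + 64·x^2)·Dx^3 + (-9 + 23·x + 48·x^2 + 16·x^3)·Dx^4  (order 4).
h: a_k = 0, 2, 5, 31/3, 193/6, 1023/10, 1707/5, 24575/21, 114689/28, …
ICs: h(0) = 0, h′(0) = 2, h′′(0) = 10, h′′′(0) = 62.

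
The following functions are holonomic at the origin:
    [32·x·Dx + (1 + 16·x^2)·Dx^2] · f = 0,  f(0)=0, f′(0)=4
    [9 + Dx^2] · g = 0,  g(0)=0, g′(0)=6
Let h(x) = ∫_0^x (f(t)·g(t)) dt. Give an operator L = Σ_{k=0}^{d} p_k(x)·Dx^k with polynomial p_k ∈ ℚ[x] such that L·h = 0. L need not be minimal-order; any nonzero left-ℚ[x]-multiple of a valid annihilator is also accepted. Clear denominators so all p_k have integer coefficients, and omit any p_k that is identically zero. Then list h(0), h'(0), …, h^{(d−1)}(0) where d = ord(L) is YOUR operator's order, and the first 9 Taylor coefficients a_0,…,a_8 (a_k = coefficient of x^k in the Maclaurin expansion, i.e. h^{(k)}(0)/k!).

f: a_k = 0, 4, 0, -64/3, 0, 1024/5, 0, -16384/7, 0, …
g: a_k = 0, 6, 0, -9, 0, 81/20, 0, -243/280, 0, …
f·g: L₀ = L_f ⊗_s L_g, ord ≤ 2·2.
Integrate: L := L₀·Dx.
L = (16425 + 696384·x^2 + 2778624·x^4 + 11943936·x^6 + 47775744·x^8)·Dx + (23616·x + 543744·x^3 + 3981312·x^5 + 21233664·x^7)·Dx^2 + (2050 + 87168·x^2 + 470016·x^4 + 2654208·x^6 + 10616832·x^8)·Dx^3 + (2624·x + 60416·x^3 + 442368·x^5 + 2359296·x^7)·Dx^4 + (25 + 1088·x^2 + 17920·x^4 + 147456·x^6 + 589824·x^8)·Dx^5  (order 5).
h: a_k = 0, 0, 0, 8, 0, -164/5, 0, 1437/7, 0, …
ICs: h(0) = 0, h′(0) = 0, h′′(0) = 0, h′′′(0) = 48, h′′′′(0) = 0.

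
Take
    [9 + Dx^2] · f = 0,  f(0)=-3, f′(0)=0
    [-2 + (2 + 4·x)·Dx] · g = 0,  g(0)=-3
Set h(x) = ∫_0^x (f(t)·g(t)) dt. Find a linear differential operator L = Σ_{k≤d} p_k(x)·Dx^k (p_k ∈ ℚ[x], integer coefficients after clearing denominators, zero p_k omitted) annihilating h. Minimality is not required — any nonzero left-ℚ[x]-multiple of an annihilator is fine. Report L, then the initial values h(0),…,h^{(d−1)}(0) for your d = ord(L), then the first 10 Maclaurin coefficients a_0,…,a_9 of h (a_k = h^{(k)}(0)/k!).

L = (12 + 36·x + 36·x^2)·Dx + (-2 - 4·x)·Dx^2 + (1 + 4·x + 4·x^2)·Dx^3  (order 3).
h: a_k = 0, 9, 9/2, -15, -9, 9, 3, -54/35, -27/20, 39/35, …
ICs: h(0) = 0, h′(0) = 9, h′′(0) = 9.

f: a_k = -3, 0, 27/2, 0, -81/8, 0, 243/80, 0, -2187/4480, 0, …
g: a_k = -3, -3, 3/2, -3/2, 15/8, -21/8, 63/16, -99/16, 1287/128, -2145/128, …
Sym-product of L_f,L_g gives L₀ (≤ ord 2).
h=∫₀ˣh₀: take L = L₀·Dx.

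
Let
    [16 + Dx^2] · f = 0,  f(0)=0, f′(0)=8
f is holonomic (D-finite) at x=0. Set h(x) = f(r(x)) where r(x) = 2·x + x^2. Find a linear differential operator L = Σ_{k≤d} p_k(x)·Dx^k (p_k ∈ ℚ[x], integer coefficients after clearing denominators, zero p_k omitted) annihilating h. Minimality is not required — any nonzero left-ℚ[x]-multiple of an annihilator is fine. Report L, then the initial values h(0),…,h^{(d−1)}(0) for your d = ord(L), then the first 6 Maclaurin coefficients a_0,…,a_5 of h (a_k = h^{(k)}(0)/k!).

L = (64 + 192·x + 192·x^2 + 64·x^3) - Dx + (1 + x)·Dx^2  (order 2).
h: a_k = 0, 16, 8, -512/3, -256, 6272/15, …
ICs: h(0) = 0, h′(0) = 16.

f: a_k = 0, 8, 0, -64/3, 0, 256/15, …
Substitute x→r, Dx→(1/r')Dx; clear ⇒ L₀.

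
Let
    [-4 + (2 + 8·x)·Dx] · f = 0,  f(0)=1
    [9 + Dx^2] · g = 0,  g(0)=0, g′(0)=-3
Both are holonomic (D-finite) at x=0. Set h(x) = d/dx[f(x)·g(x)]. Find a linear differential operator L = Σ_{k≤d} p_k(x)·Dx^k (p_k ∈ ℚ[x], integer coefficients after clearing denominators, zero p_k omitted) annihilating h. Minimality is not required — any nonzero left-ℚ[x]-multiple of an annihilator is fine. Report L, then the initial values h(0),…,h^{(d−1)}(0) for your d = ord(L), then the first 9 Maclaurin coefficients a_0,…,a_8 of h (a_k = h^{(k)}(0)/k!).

L = (131 + 1392·x + 4512·x^2 + 6912·x^3 + 6912·x^4) + (4 - 80·x - 576·x^2 - 768·x^3)·Dx + (7 + 80·x + 352·x^2 + 768·x^3 + 768·x^4)·Dx^2  (order 2).
h: a_k = -3, -12, 63/2, -12, 759/8, -4203/10, 118431/80, -37701/7, 89322021/4480, …
ICs: h(0) = -3, h′(0) = -12.

f: a_k = 1, 2, -2, 4, -10, 28, -84, 264, -858, …
g: a_k = 0, -3, 0, 9/2, 0, -81/40, 0, 243/560, 0, …
Product ⇒ symmetric product L₀, ord ≤ 2.
Differentiate: ansatz ord ≤ ord L₀ ⇒ L.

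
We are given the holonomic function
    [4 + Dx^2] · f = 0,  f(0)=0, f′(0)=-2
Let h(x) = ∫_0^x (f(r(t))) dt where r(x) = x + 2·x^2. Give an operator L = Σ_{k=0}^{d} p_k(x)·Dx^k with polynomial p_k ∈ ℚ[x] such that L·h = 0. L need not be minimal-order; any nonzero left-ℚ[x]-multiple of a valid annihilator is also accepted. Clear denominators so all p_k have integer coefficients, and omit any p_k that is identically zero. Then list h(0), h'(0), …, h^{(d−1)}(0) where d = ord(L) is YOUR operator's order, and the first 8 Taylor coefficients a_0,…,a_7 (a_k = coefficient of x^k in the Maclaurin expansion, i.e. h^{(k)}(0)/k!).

L = (4 + 48·x + 192·x^2 + 256·x^3)·Dx - 4·Dx^2 + (1 + 4·x)·Dx^3  (order 3).
h: a_k = 0, 0, -1, -4/3, 1/3, 8/5, 118/45, 8/7, …
ICs: h(0) = 0, h′(0) = 0, h′′(0) = -2.

f: a_k = 0, -2, 0, 4/3, 0, -4/15, 0, 8/315, …
f∘r: x↦r, Dx↦Dx/r' in L_f ⇒ L₀.
h=∫₀ˣh₀: take L = L₀·Dx.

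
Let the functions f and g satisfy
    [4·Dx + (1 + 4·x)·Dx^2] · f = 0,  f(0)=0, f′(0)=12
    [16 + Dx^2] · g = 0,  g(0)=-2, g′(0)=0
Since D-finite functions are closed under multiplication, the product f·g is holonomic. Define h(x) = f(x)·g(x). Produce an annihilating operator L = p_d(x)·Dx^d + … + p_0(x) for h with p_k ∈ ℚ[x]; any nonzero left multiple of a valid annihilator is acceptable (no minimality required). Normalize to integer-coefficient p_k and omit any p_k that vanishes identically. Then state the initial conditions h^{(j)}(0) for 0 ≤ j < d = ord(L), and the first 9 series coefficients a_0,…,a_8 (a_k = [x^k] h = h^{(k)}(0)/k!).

L = (-768 + 6144·x + 77824·x^2 + 262144·x^3 + 262144·x^4) + (256 + 5120·x + 24576·x^2 + 32768·x^3)·Dx + (1280·x + 10752·x^2 + 32768·x^3 + 32768·x^4)·Dx^2 + (16 + 320·x + 1536·x^2 + 2048·x^3)·Dx^3 + (3 + 56·x + 368·x^2 + 1024·x^3 + 1024·x^4)·Dx^4  (order 4).
h: a_k = 0, -24, 48, 64, 0, -2304/5, 1536, -190464/35, 303104/15, …
ICs: h(0) = 0, h′(0) = -24, h′′(0) = 96, h′′′(0) = 384.

f: a_k = 0, 12, -24, 64, -192, 3072/5, -2048, 49152/7, -24576, …
g: a_k = -2, 0, 16, 0, -64/3, 0, 512/45, 0, -1024/315, …
Product ⇒ symmetric product L₀, ord ≤ 4.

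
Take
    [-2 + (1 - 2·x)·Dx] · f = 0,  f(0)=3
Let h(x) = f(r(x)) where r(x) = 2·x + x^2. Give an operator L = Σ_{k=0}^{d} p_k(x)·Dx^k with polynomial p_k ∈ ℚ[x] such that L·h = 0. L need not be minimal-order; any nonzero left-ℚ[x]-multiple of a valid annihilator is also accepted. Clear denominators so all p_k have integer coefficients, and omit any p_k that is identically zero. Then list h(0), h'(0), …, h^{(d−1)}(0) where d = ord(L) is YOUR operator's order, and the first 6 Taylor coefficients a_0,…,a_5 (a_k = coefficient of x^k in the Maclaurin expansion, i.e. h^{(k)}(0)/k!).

f: a_k = 3, 6, 12, 24, 48, 96, …
Change of var in L_f (x↦r) gives L₀.
L = (4 + 4·x) + (-1 + 4·x + 2·x^2)·Dx  (order 1).
h: a_k = 3, 12, 54, 240, 1068, 4752, …
ICs: h(0) = 3.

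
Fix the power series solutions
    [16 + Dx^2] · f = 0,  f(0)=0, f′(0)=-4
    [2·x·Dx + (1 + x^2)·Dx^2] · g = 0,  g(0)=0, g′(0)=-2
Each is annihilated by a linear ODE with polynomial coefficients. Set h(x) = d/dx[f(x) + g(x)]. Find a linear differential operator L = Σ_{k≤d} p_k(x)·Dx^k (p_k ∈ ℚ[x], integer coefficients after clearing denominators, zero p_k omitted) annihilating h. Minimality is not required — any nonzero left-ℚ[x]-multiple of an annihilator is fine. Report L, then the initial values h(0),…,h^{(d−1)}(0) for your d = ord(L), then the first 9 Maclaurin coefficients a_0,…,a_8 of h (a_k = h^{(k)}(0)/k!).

f: a_k = 0, -4, 0, 32/3, 0, -128/15, 0, 1024/315, 0, …
g: a_k = 0, -2, 0, 2/3, 0, -2/5, 0, 2/7, 0, …
Weyl lclm of L_f,L_g ⇒ L₀ (ord ≤ 4).
Differentiate: ansatz ord ≤ ord L₀ ⇒ L.
L = (64·x + 704·x^3 + 256·x^5) + (112 + 416·x^2 + 432·x^4 + 128·x^6)·Dx + (4·x + 44·x^3 + 16·x^5)·Dx^2 + (7 + 26·x^2 + 27·x^4 + 8·x^6)·Dx^3  (order 3).
h: a_k = -6, 0, 34, 0, -134/3, 0, 1114/45, 0, -2678/315, …
ICs: h(0) = -6, h′(0) = 0, h′′(0) = 68.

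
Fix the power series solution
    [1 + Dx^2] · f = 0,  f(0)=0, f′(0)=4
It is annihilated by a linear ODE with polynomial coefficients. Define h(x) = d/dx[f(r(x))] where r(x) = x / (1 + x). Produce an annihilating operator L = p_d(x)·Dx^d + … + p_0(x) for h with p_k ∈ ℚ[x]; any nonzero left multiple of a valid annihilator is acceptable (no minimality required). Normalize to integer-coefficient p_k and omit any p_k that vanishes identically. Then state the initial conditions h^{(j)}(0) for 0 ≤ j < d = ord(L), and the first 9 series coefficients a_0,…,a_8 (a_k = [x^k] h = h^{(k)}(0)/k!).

L = (7 + 12·x + 6·x^2) + (6 + 18·x + 18·x^2 + 6·x^3)·Dx + (1 + 4·x + 6·x^2 + 4·x^3 + x^4)·Dx^2  (order 2).
h: a_k = 4, -8, 10, -8, 1/6, 15, -6931/180, 3182/45, -224179/2016, …
ICs: h(0) = 4, h′(0) = -8.

f: a_k = 0, 4, 0, -2/3, 0, 1/30, 0, -1/1260, 0, …
f∘r: x↦r, Dx↦Dx/r' in L_f ⇒ L₀.
Differentiate: ansatz ord ≤ ord L₀ ⇒ L.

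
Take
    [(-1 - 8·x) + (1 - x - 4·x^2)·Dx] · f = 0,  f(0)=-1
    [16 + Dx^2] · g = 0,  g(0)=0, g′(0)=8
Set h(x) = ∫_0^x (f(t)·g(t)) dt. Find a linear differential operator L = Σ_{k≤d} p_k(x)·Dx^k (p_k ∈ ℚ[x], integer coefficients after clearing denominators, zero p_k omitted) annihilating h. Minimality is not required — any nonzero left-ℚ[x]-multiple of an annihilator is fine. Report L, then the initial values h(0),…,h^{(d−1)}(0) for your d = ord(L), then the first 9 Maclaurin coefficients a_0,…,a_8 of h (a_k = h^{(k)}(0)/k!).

L = (-8 + 16·x + 64·x^2)·Dx + (2 + 16·x)·Dx^2 + (-1 + x + 4·x^2)·Dx^3  (order 3).
h: a_k = 0, 0, -4, -8/3, -14/3, -152/15, -356/15, -5176/105, -35759/315, …
ICs: h(0) = 0, h′(0) = 0, h′′(0) = -8.

f: a_k = -1, -1, -5, -9, -29, -65, -181, -441, -1165, …
g: a_k = 0, 8, 0, -64/3, 0, 256/15, 0, -2048/315, 0, …
h₀=f·g: eliminate ⇒ L₀, order ≤ 1·2.
h=∫₀ˣh₀: take L = L₀·Dx.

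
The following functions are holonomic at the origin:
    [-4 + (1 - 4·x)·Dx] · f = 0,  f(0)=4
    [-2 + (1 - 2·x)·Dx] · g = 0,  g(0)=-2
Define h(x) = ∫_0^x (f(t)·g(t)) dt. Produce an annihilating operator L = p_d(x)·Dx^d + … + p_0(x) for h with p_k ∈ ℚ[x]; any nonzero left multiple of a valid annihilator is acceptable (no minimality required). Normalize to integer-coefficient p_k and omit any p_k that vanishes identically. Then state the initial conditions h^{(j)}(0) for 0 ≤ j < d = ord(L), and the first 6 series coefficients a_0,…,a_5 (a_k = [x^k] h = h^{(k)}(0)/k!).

L = (-6 + 16·x)·Dx + (1 - 6·x + 8·x^2)·Dx^2  (order 2).
h: a_k = 0, -8, -24, -224/3, -240, -3968/5, …
ICs: h(0) = 0, h′(0) = -8.

f: a_k = 4, 16, 64, 256, 1024, 4096, …
g: a_k = -2, -4, -8, -16, -32, -64, …
h₀=f·g: eliminate ⇒ L₀, order ≤ 1·1.
h=∫h₀ ⇒ L = L₀·Dx.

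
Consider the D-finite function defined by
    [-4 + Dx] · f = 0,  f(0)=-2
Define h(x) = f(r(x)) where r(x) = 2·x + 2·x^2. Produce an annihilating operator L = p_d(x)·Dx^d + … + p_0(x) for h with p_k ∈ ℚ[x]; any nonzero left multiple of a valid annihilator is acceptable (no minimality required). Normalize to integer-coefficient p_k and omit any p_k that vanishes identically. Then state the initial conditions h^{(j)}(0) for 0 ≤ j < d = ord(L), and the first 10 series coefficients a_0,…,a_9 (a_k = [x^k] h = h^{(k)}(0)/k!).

f: a_k = -2, -8, -16, -64/3, -64/3, -256/15, -512/45, -2048/315, -1024/315, -4096/2835, …
L₀ from L_f via x↦r, Dx↦r'^{-1}Dx.
L = (-8 - 16·x) + Dx  (order 1).
h: a_k = -2, -16, -80, -896/3, -2752/3, -36352/15, -255488/45, -757760/63, -7365632/315, -119545856/2835, …
ICs: h(0) = -2.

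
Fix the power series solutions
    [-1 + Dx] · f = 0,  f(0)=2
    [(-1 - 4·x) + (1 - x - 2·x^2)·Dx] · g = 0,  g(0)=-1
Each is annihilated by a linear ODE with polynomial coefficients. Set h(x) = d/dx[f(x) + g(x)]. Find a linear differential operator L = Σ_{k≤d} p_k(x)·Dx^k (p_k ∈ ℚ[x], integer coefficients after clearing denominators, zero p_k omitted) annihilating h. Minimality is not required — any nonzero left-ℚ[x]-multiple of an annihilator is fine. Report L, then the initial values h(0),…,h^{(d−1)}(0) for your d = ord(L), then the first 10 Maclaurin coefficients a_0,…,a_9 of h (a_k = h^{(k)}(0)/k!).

L = (24 + 138·x + 144·x^2 + 240·x^3 + 48·x^4) + (-29 - 142·x - 155·x^2 - 200·x^3 + 20·x^4 + 16·x^5)·Dx + (5 + 4·x + 11·x^2 - 40·x^3 - 68·x^4 - 16·x^5)·Dx^2  (order 2).
h: a_k = 1, -4, -14, -131/3, -1259/12, -15479/60, -214199/360, -3447359/2520, -61871039/20160, -1239235199/181440, …
ICs: h(0) = 1, h′(0) = -4.

f: a_k = 2, 2, 1, 1/3, 1/12, 1/60, 1/360, 1/2520, 1/20160, 1/181440, …
g: a_k = -1, -1, -3, -5, -11, -21, -43, -85, -171, -341, …
L₀ := lclm(L_f,L_g); ord L₀ ≤ 1+1.
Differentiate: ansatz ord ≤ ord L₀ ⇒ L.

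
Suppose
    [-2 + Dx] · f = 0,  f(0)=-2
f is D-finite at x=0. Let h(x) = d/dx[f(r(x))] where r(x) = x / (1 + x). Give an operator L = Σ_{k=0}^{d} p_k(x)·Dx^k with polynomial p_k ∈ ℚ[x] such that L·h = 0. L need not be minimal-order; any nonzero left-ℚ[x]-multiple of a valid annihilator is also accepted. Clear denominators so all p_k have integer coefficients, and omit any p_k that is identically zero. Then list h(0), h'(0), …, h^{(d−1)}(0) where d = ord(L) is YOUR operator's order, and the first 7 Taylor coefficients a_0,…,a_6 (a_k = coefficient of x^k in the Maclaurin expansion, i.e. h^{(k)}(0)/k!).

L = -2·x + (-1 - 2·x - x^2)·Dx  (order 1).
h: a_k = -4, 0, 4, -16/3, 4, -16/15, -20/9, …
ICs: h(0) = -4.

f: a_k = -2, -4, -4, -8/3, -4/3, -8/15, -8/45, …
f∘r: x↦r, Dx↦Dx/r' in L_f ⇒ L₀.
Differentiate: ansatz ord ≤ ord L₀ ⇒ L.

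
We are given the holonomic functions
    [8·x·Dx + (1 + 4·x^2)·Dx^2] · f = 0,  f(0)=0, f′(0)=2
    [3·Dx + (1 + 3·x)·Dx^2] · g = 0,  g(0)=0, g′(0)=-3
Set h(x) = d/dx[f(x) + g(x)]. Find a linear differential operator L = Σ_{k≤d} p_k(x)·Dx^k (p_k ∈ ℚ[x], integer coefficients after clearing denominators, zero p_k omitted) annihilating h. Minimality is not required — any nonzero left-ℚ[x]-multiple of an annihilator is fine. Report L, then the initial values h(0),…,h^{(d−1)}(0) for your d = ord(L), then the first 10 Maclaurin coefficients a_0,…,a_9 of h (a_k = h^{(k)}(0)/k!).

L = (-24 - 216·x + 288·x^2 + 288·x^3) + (-26 - 48·x - 120·x^2 + 576·x^3 + 576·x^4)·Dx + (-3 - x + 24·x^2 + 32·x^3 + 144·x^4 + 144·x^5)·Dx^2  (order 2).
h: a_k = -1, 9, -35, 81, -211, 729, -2315, 6561, -19171, 59049, …
ICs: h(0) = -1, h′(0) = 9.

f: a_k = 0, 2, 0, -8/3, 0, 32/5, 0, -128/7, 0, 512/9, …
g: a_k = 0, -3, 9/2, -9, 81/4, -243/5, 243/2, -2187/7, 6561/8, -2187, …
f+g: L₀ = lclm(L_f,L_g), ord ≤ 2+2.
h₀' ⇒ L via d/dx closure of L₀.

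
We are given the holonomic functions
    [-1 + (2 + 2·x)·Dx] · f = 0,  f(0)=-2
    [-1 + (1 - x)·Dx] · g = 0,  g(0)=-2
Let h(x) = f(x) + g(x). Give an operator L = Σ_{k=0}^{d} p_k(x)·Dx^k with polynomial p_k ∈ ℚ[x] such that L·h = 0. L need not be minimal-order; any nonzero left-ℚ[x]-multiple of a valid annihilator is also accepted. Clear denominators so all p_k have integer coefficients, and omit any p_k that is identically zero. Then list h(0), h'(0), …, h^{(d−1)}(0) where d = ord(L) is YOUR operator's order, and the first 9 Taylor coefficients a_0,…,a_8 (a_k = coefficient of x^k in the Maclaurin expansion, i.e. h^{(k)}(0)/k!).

L = (5 + 3·x) + (-9 - 14·x - 9·x^2)·Dx + (2 + 6·x - 2·x^2 - 6·x^3)·Dx^2  (order 2).
h: a_k = -4, -3, -7/4, -17/8, -123/64, -263/128, -1003/512, -2081/1024, -32339/16384, …
ICs: h(0) = -4, h′(0) = -3.

f: a_k = -2, -1, 1/4, -1/8, 5/64, -7/128, 21/512, -33/1024, 429/16384, …
g: a_k = -2, -2, -2, -2, -2, -2, -2, -2, -2, …
L₀ := lclm(L_f,L_g); ord L₀ ≤ 1+1.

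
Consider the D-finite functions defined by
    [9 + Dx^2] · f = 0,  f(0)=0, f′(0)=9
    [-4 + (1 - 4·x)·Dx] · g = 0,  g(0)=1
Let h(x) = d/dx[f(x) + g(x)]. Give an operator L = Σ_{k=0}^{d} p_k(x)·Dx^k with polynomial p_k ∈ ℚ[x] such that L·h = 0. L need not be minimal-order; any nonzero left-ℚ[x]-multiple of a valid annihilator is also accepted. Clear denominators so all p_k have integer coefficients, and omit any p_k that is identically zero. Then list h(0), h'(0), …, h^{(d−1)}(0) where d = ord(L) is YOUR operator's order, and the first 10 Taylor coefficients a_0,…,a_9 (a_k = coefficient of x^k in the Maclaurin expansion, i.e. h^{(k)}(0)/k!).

f: a_k = 0, 9, 0, -27/2, 0, 243/40, 0, -729/560, 0, 729/4480, …
g: a_k = 1, 4, 16, 64, 256, 1024, 4096, 16384, 65536, 262144, …
L₀ := lclm(L_f,L_g); ord L₀ ≤ 2+1.
Derive L from L₀ (diff closure).
L = (4824 - 1728·x + 3456·x^2) + (-315 + 1476·x - 1296·x^2 + 1728·x^3)·Dx + (536 - 192·x + 384·x^2)·Dx^2 + (-35 + 164·x - 144·x^2 + 192·x^3)·Dx^3  (order 3).
h: a_k = 13, 32, 303/2, 1024, 41203/8, 24576, 9174311/80, 524288, 10569652641/4480, 10485760, …
ICs: h(0) = 13, h′(0) = 32, h′′(0) = 303.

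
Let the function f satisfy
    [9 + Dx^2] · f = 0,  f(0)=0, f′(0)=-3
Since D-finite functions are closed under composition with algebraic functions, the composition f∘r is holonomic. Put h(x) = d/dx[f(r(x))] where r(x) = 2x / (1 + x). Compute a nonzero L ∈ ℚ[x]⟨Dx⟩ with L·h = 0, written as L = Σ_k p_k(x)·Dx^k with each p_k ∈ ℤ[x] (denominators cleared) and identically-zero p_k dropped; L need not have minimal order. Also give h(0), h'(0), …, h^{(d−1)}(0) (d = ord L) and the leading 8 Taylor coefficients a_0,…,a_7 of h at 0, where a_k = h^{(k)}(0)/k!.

f: a_k = 0, -3, 0, 9/2, 0, -81/40, 0, 243/560, …
Substitute x→r, Dx→(1/r')Dx; clear ⇒ L₀.
Differentiate: ansatz ord ≤ ord L₀ ⇒ L.
L = (42 + 12·x + 6·x^2) + (6 + 18·x + 18·x^2 + 6·x^3)·Dx + (1 + 4·x + 6·x^2 + 4·x^3 + x^4)·Dx^2  (order 2).
h: a_k = -6, 12, 90, -408, 726, -180, -13386/5, 45168/5, …
ICs: h(0) = -6, h′(0) = 12.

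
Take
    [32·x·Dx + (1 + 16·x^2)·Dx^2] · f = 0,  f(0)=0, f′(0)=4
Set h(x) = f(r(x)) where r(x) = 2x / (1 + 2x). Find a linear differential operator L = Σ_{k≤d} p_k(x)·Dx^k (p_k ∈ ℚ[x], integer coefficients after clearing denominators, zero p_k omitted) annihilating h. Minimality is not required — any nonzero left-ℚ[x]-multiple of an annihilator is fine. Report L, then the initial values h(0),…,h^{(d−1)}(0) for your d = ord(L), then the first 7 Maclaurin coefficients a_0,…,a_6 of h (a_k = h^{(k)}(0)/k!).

L = (4 + 136·x)·Dx + (1 + 4·x + 68·x^2)·Dx^2  (order 2).
h: a_k = 0, 8, -16, -416/3, 960, 12928/5, -156416/3, …
ICs: h(0) = 0, h′(0) = 8.

f: a_k = 0, 4, 0, -64/3, 0, 1024/5, 0, …
Substitute x→r, Dx→(1/r')Dx; clear ⇒ L₀.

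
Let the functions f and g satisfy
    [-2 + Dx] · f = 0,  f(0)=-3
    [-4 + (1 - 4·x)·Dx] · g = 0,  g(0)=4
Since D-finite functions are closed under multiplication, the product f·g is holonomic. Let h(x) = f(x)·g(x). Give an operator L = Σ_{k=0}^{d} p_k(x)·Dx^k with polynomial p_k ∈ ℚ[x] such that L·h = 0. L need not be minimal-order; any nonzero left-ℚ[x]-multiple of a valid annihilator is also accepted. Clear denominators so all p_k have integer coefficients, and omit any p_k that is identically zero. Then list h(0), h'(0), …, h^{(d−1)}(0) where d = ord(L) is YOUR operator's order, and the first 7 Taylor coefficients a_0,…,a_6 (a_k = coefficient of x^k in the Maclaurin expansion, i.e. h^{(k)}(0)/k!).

L = (6 - 8·x) + (-1 + 4·x)·Dx  (order 1).
h: a_k = -12, -72, -312, -1264, -5064, -101296/5, -1215568/15, …
ICs: h(0) = -12.

f: a_k = -3, -6, -6, -4, -2, -4/5, -4/15, …
g: a_k = 4, 16, 64, 256, 1024, 4096, 16384, …
Product ⇒ symmetric product L₀, ord ≤ 1.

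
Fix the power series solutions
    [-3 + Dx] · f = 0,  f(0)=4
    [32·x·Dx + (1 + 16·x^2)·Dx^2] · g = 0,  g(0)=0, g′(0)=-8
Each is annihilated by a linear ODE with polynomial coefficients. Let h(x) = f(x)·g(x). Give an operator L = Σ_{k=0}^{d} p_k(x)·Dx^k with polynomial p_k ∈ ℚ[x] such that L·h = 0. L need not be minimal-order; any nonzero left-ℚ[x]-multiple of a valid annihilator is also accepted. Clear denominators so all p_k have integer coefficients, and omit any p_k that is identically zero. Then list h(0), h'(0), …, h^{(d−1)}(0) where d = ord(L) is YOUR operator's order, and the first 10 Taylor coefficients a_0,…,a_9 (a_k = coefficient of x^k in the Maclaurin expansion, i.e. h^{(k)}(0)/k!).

L = (9 - 96·x + 144·x^2) + (-6 + 32·x - 96·x^2)·Dx + (1 + 16·x^2)·Dx^2  (order 2).
h: a_k = 0, -32, -96, 80/3, 368, -4892/5, -4212, 416338/35, 1719642/35, -194189089/1260, …
ICs: h(0) = 0, h′(0) = -32.

f: a_k = 4, 12, 18, 18, 27/2, 81/10, 81/20, 243/140, 729/1120, 243/1120, …
g: a_k = 0, -8, 0, 128/3, 0, -2048/5, 0, 32768/7, 0, -524288/9, …
f·g: L₀ = L_f ⊗_s L_g, ord ≤ 1·2.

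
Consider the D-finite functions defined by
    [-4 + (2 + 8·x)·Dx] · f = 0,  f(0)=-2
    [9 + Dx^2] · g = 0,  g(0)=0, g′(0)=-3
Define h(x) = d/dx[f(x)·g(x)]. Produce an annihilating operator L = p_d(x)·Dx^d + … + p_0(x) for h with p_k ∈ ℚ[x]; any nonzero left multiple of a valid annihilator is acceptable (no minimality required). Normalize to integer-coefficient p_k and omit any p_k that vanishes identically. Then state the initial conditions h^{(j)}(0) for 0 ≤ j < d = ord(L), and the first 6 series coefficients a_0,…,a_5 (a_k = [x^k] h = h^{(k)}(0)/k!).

L = (131 + 1392·x + 4512·x^2 + 6912·x^3 + 6912·x^4) + (4 - 80·x - 576·x^2 - 768·x^3)·Dx + (7 + 80·x + 352·x^2 + 768·x^3 + 768·x^4)·Dx^2  (order 2).
h: a_k = 6, 24, -63, 24, -759/4, 4203/5, …
ICs: h(0) = 6, h′(0) = 24.

f: a_k = -2, -4, 4, -8, 20, -56, …
g: a_k = 0, -3, 0, 9/2, 0, -81/40, …
L₀ := L_f ⊗_s L_g (sym. prod.), ord ≤ 2.
h₀' ⇒ L via d/dx closure of L₀.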